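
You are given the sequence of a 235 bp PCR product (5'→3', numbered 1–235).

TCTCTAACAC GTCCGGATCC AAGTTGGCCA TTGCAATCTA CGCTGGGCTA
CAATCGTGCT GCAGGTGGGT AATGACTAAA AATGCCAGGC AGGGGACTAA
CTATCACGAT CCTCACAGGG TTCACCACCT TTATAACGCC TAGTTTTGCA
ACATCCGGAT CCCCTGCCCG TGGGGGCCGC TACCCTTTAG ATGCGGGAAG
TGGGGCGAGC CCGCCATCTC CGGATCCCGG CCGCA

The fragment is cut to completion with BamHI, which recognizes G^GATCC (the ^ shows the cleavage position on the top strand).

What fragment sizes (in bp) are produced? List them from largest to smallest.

BamHI sites (GGATCC) start at positions 15, 157, 222.
BamHI cuts after the first base of each site, so after positions 15, 157, 222.
Linear molecule, 3 cuts → 4 fragments:
  1–15 → 15 bp
  16–157 → 142 bp
  158–222 → 65 bp
  223–235 → 13 bp
Sorted largest to smallest: 142, 65, 15, 13 bp.

142, 65, 15, 13 bp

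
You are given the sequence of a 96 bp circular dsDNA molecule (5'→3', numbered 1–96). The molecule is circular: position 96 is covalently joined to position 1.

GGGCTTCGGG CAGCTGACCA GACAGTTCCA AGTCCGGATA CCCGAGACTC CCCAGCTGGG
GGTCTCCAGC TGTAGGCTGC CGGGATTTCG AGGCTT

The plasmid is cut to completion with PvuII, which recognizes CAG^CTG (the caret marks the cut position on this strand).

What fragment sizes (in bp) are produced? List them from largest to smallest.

42, 40, 14 bp

PvuII sites (CAGCTG) start at positions 11, 53, 67.
PvuII cuts after base 3 of each site, so after positions 13, 55, 69.
Circular molecule, 3 cuts → 3 fragments:
  14–55 → 42 bp
  56–69 → 14 bp
  70–96 then 1–13 → 27 + 13 = 40 bp
Sorted largest to smallest: 42, 40, 14 bp.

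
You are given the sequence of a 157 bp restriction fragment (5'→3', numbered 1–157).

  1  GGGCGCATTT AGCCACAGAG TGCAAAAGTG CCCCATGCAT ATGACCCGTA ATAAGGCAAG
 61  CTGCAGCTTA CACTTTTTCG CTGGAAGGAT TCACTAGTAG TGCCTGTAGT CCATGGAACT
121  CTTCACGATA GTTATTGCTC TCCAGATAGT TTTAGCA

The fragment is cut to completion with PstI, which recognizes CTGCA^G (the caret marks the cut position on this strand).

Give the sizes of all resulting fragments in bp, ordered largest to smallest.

The PstI site (CTGCAG) starts at position 61.
PstI cuts after base 5 of each site (before the last base), so after position 65.
Linear molecule, 1 cut → 2 fragments:
  1–65 → 65 bp
  66–157 → 92 bp
Sorted largest to smallest: 92, 65 bp.

92, 65 bp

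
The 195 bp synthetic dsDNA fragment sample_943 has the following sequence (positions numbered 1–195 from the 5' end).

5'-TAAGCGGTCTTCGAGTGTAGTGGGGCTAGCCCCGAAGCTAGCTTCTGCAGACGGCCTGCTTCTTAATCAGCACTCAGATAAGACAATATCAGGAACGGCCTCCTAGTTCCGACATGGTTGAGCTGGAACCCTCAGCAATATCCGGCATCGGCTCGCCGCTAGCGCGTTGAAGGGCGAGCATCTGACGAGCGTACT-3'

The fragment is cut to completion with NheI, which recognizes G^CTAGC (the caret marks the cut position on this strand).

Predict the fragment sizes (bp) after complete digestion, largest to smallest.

121, 37, 25, 12 bp

NheI sites (GCTAGC) start at positions 25, 37, 158.
NheI cuts after the first base of each site, so after positions 25, 37, 158.
Linear molecule, 3 cuts → 4 fragments:
  1–25 → 25 bp
  26–37 → 12 bp
  38–158 → 121 bp
  159–195 → 37 bp
Sorted largest to smallest: 121, 37, 25, 12 bp.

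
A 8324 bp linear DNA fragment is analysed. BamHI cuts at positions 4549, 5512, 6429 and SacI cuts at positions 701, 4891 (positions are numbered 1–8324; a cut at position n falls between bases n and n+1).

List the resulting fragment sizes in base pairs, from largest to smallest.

Combined cut positions (sorted): 701, 4549, 4891, 5512, 6429.
Linear molecule, 5 cuts → 6 fragments:
  701 − 0 = 701 bp
  4549 − 701 = 3848 bp
  4891 − 4549 = 342 bp
  5512 − 4891 = 621 bp
  6429 − 5512 = 917 bp
  8324 − 6429 = 1895 bp
Sorted largest to smallest: 3848, 1895, 917, 701, 621, 342 bp.

3848, 1895, 917, 701, 621, 342 bp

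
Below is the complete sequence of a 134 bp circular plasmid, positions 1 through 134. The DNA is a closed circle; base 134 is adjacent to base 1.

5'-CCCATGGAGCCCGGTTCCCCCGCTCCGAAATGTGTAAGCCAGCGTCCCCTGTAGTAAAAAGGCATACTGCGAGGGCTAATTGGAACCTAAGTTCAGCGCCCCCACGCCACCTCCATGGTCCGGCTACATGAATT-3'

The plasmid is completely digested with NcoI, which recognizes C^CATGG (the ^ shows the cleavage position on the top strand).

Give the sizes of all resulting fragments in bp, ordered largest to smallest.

NcoI sites (CCATGG) start at positions 2, 113.
NcoI cuts after the first base of each site, so after positions 2, 113.
Circular molecule, 2 cuts → 2 fragments:
  3–113 → 111 bp
  114–134 then 1–2 → 21 + 2 = 23 bp
Sorted largest to smallest: 111, 23 bp.

111, 23 bp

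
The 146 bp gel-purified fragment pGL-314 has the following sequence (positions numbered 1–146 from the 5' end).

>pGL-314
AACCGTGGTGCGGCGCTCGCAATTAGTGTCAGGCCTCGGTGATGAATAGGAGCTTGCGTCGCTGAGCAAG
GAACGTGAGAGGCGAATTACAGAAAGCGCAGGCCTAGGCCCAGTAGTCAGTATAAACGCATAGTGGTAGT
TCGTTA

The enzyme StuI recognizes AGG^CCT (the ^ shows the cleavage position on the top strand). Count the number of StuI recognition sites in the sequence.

AGGCCT occurs starting at positions 31, 100.
StuI cuts at 2 sites.

2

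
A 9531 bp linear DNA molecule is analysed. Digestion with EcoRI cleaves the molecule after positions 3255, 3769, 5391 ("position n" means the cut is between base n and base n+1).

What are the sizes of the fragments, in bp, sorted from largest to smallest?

4140, 3255, 1622, 514 bp

Linear molecule, 3 cuts → 4 fragments:
  3255 − 0 = 3255 bp
  3769 − 3255 = 514 bp
  5391 − 3769 = 1622 bp
  9531 − 5391 = 4140 bp
Sorted largest to smallest: 4140, 3255, 1622, 514 bp.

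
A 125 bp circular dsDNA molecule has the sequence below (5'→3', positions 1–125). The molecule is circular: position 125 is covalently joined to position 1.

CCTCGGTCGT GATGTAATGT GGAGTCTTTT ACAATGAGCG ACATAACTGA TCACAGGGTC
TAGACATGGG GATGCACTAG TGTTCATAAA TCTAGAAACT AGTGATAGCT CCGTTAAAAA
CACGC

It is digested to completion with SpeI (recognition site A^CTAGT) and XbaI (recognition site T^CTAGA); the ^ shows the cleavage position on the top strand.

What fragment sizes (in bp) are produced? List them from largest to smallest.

SpeI sites (ACTAGT) start at positions 76, 98.
SpeI cuts after the first base of each site, so after positions 76, 98.
XbaI sites (TCTAGA) start at positions 59, 91.
XbaI cuts after the first base of each site, so after positions 59, 91.
Combined cut positions: 59, 76, 91, 98.
Circular molecule, 4 cuts → 4 fragments:
  60–76 → 17 bp
  77–91 → 15 bp
  92–98 → 7 bp
  99–125 then 1–59 → 27 + 59 = 86 bp
Sorted largest to smallest: 86, 17, 15, 7 bp.

86, 17, 15, 7 bp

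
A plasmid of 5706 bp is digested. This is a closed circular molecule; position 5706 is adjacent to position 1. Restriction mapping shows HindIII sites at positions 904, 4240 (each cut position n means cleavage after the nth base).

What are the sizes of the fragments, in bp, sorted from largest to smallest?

3336, 2370 bp

Circular molecule, 2 cuts → 2 fragments:
  4240 − 904 = 3336 bp
  wrap: 5706 − 4240 + 904 = 2370 bp
Sorted largest to smallest: 3336, 2370 bp.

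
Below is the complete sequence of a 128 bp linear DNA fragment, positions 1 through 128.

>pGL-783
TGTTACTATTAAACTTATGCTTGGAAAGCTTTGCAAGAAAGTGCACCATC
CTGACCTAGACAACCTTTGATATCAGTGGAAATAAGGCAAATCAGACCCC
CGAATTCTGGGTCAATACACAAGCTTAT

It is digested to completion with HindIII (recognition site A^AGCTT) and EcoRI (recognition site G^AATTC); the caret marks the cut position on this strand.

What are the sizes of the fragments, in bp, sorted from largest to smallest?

HindIII sites (AAGCTT) start at positions 26, 121.
HindIII cuts after the first base of each site, so after positions 26, 121.
The EcoRI site (GAATTC) starts at position 102.
EcoRI cuts after the first base of each site, so after position 102.
Combined cut positions: 26, 102, 121.
Linear molecule, 3 cuts → 4 fragments:
  1–26 → 26 bp
  27–102 → 76 bp
  103–121 → 19 bp
  122–128 → 7 bp
Sorted largest to smallest: 76, 26, 19, 7 bp.

76, 26, 19, 7 bp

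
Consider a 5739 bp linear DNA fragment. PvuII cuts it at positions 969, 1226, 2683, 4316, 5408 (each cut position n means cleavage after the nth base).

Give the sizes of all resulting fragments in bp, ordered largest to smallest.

1633, 1457, 1092, 969, 331, 257 bp

Linear molecule, 5 cuts → 6 fragments:
  969 − 0 = 969 bp
  1226 − 969 = 257 bp
  2683 − 1226 = 1457 bp
  4316 − 2683 = 1633 bp
  5408 − 4316 = 1092 bp
  5739 − 5408 = 331 bp
Sorted largest to smallest: 1633, 1457, 1092, 969, 331, 257 bp.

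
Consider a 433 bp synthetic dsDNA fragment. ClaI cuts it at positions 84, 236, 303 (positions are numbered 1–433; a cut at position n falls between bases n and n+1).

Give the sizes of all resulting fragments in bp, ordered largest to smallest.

152, 130, 84, 67 bp

Linear molecule, 3 cuts → 4 fragments:
  84 − 0 = 84 bp
  236 − 84 = 152 bp
  303 − 236 = 67 bp
  433 − 303 = 130 bp
Sorted largest to smallest: 152, 130, 84, 67 bp.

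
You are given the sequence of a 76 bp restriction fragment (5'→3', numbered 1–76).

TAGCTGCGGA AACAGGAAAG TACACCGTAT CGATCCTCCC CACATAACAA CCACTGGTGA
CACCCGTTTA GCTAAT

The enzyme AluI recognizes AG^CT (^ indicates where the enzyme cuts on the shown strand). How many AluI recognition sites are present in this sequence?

2

AGCT occurs starting at positions 2, 70.
AluI cuts at 2 sites.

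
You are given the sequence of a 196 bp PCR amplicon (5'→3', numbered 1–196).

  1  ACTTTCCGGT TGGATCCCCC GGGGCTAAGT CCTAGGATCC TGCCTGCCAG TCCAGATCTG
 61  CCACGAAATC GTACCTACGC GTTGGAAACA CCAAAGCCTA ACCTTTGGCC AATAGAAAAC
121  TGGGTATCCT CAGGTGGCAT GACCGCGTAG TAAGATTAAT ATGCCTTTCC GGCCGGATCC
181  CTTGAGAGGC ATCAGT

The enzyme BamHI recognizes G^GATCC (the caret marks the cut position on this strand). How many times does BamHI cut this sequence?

3

GGATCC occurs starting at positions 12, 35, 175.
BamHI cuts at 3 sites.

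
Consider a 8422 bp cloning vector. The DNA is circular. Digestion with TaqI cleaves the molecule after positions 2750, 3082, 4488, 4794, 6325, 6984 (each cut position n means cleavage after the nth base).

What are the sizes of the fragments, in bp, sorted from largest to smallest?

Circular molecule, 6 cuts → 6 fragments:
  3082 − 2750 = 332 bp
  4488 − 3082 = 1406 bp
  4794 − 4488 = 306 bp
  6325 − 4794 = 1531 bp
  6984 − 6325 = 659 bp
  wrap: 8422 − 6984 + 2750 = 4188 bp
Sorted largest to smallest: 4188, 1531, 1406, 659, 332, 306 bp.

4188, 1531, 1406, 659, 332, 306 bp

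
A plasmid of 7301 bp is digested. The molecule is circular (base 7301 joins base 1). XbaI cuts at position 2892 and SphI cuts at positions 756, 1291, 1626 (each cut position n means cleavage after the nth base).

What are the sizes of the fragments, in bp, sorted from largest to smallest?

5165, 1266, 535, 335 bp

Combined cut positions (sorted): 756, 1291, 1626, 2892.
Circular molecule, 4 cuts → 4 fragments:
  1291 − 756 = 535 bp
  1626 − 1291 = 335 bp
  2892 − 1626 = 1266 bp
  wrap: 7301 − 2892 + 756 = 5165 bp
Sorted largest to smallest: 5165, 1266, 535, 335 bp.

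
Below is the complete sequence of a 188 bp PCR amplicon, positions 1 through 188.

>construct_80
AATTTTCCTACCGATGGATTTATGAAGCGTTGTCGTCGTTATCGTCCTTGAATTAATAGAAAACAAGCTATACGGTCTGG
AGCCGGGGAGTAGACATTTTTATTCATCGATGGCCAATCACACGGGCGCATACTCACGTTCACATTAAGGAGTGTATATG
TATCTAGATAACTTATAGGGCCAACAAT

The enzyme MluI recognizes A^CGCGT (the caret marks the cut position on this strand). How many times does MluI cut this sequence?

0

No occurrence of ACGCGT is present in the sequence.
MluI does not cut: 0 sites.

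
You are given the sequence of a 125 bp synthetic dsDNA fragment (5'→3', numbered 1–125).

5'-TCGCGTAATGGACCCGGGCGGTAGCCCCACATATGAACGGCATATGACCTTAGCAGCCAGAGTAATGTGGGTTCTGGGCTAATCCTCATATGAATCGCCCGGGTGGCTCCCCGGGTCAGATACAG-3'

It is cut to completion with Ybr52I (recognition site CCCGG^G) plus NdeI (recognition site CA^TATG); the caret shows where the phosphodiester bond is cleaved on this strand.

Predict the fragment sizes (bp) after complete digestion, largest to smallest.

Ybr52I sites (CCCGGG) start at positions 13, 98, 110.
Ybr52I cuts after base 5 of each site (before the last base), so after positions 17, 102, 114.
NdeI sites (CATATG) start at positions 30, 41, 87.
NdeI cuts after base 2 of each site, so after positions 31, 42, 88.
Combined cut positions: 17, 31, 42, 88, 102, 114.
Linear molecule, 6 cuts → 7 fragments:
  1–17 → 17 bp
  18–31 → 14 bp
  32–42 → 11 bp
  43–88 → 46 bp
  89–102 → 14 bp
  103–114 → 12 bp
  115–125 → 11 bp
Sorted largest to smallest: 46, 17, 14, 14, 12, 11, 11 bp.

46, 17, 14, 14, 12, 11, 11 bp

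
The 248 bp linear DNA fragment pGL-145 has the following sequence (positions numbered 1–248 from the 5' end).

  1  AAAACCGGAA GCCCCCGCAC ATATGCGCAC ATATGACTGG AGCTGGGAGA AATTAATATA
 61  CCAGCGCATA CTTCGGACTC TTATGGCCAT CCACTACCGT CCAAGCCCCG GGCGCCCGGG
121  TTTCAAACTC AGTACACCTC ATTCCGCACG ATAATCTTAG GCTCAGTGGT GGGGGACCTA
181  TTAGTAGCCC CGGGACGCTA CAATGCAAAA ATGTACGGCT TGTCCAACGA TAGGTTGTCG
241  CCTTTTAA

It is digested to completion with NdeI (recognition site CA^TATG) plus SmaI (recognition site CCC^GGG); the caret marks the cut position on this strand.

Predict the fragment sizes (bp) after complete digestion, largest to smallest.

78, 74, 57, 21, 10, 8 bp

NdeI sites (CATATG) start at positions 20, 30.
NdeI cuts after base 2 of each site, so after positions 21, 31.
SmaI sites (CCCGGG) start at positions 107, 115, 189.
SmaI cuts after base 3 of each site, so after positions 109, 117, 191.
Combined cut positions: 21, 31, 109, 117, 191.
Linear molecule, 5 cuts → 6 fragments:
  1–21 → 21 bp
  22–31 → 10 bp
  32–109 → 78 bp
  110–117 → 8 bp
  118–191 → 74 bp
  192–248 → 57 bp
Sorted largest to smallest: 78, 74, 57, 21, 10, 8 bp.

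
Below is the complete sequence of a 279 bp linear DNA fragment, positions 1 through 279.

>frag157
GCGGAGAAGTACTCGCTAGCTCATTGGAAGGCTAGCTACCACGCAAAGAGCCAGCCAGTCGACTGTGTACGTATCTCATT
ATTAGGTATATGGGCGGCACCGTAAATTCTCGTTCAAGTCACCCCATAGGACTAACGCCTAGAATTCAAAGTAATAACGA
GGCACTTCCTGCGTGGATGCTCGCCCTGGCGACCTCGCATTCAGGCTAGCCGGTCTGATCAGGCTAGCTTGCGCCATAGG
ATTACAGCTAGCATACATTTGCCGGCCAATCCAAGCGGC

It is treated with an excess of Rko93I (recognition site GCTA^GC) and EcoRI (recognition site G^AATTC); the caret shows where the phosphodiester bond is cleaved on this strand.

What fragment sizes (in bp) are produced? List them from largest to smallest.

108, 66, 29, 24, 18, 18, 16 bp

Rko93I sites (GCTAGC) start at positions 15, 31, 205, 223, 247.
Rko93I cuts after base 4 of each site, so after positions 18, 34, 208, 226, 250.
The EcoRI site (GAATTC) starts at position 142.
EcoRI cuts after the first base of each site, so after position 142.
Combined cut positions: 18, 34, 142, 208, 226, 250.
Linear molecule, 6 cuts → 7 fragments:
  1–18 → 18 bp
  19–34 → 16 bp
  35–142 → 108 bp
  143–208 → 66 bp
  209–226 → 18 bp
  227–250 → 24 bp
  251–279 → 29 bp
Sorted largest to smallest: 108, 66, 29, 24, 18, 18, 16 bp.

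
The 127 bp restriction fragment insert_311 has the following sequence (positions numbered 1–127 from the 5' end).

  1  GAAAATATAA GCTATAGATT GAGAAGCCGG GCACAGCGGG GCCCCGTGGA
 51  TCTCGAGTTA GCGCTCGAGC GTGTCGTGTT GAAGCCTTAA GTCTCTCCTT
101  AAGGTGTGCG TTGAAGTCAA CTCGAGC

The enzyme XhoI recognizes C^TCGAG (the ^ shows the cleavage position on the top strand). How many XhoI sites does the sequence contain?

3

CTCGAG occurs starting at positions 52, 64, 121.
XhoI cuts at 3 sites.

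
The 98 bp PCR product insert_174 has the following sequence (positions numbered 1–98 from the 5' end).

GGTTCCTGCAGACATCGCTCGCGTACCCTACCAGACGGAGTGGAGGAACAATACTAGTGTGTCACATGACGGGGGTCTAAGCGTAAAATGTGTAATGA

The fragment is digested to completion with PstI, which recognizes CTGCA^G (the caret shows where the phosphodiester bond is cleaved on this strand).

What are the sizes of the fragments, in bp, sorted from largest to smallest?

The PstI site (CTGCAG) starts at position 6.
PstI cuts after base 5 of each site (before the last base), so after position 10.
Linear molecule, 1 cut → 2 fragments:
  1–10 → 10 bp
  11–98 → 88 bp
Sorted largest to smallest: 88, 10 bp.

88, 10 bp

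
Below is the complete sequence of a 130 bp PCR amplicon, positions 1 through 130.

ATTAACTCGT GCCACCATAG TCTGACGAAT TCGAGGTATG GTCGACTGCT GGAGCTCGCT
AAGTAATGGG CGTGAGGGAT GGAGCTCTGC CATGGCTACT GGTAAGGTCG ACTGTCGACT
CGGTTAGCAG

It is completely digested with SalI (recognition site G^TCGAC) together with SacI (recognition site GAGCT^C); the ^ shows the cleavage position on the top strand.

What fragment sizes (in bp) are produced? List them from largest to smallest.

SalI sites (GTCGAC) start at positions 41, 107, 114.
SalI cuts after the first base of each site, so after positions 41, 107, 114.
SacI sites (GAGCTC) start at positions 52, 82.
SacI cuts after base 5 of each site (before the last base), so after positions 56, 86.
Combined cut positions: 41, 56, 86, 107, 114.
Linear molecule, 5 cuts → 6 fragments:
  1–41 → 41 bp
  42–56 → 15 bp
  57–86 → 30 bp
  87–107 → 21 bp
  108–114 → 7 bp
  115–130 → 16 bp
Sorted largest to smallest: 41, 30, 21, 16, 15, 7 bp.

41, 30, 21, 16, 15, 7 bp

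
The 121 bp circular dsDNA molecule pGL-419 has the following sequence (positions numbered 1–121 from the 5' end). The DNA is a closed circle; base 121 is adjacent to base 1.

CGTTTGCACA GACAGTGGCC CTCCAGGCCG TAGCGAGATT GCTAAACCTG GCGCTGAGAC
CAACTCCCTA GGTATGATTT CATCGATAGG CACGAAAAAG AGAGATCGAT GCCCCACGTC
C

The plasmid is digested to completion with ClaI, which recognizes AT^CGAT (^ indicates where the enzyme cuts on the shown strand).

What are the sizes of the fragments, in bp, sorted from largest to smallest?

ClaI sites (ATCGAT) start at positions 82, 105.
ClaI cuts after base 2 of each site, so after positions 83, 106.
Circular molecule, 2 cuts → 2 fragments:
  84–106 → 23 bp
  107–121 then 1–83 → 15 + 83 = 98 bp
Sorted largest to smallest: 98, 23 bp.

98, 23 bp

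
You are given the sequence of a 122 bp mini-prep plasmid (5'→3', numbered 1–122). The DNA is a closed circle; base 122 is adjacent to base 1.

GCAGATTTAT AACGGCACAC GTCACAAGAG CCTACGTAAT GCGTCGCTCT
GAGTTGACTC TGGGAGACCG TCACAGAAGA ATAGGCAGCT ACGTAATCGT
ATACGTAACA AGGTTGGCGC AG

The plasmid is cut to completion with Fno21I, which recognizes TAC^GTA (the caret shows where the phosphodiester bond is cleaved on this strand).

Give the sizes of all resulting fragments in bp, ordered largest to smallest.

Fno21I sites (TACGTA) start at positions 33, 90, 102.
Fno21I cuts after base 3 of each site, so after positions 35, 92, 104.
Circular molecule, 3 cuts → 3 fragments:
  36–92 → 57 bp
  93–104 → 12 bp
  105–122 then 1–35 → 18 + 35 = 53 bp
Sorted largest to smallest: 57, 53, 12 bp.

57, 53, 12 bp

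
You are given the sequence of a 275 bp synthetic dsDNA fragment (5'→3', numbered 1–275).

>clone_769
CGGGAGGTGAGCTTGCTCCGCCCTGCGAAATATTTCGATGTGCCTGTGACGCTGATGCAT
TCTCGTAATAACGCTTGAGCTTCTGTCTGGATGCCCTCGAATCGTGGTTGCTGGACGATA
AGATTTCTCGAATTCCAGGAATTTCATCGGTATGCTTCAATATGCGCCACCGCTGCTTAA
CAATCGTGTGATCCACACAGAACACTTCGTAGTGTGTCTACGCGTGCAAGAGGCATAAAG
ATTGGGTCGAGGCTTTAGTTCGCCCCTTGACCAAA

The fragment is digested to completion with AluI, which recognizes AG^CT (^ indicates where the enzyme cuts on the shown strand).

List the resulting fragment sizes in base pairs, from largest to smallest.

AluI sites (AGCT) start at positions 10, 78.
AluI cuts after base 2 of each site, so after positions 11, 79.
Linear molecule, 2 cuts → 3 fragments:
  1–11 → 11 bp
  12–79 → 68 bp
  80–275 → 196 bp
Sorted largest to smallest: 196, 68, 11 bp.

196, 68, 11 bp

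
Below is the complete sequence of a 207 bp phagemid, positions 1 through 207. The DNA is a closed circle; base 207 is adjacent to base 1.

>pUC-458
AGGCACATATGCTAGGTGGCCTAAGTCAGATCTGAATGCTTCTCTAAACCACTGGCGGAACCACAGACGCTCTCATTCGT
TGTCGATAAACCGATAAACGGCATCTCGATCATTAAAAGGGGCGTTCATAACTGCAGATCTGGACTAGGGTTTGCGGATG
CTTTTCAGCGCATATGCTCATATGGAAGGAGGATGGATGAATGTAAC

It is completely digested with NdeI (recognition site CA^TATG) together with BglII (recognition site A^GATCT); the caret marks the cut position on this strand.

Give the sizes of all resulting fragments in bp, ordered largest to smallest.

NdeI sites (CATATG) start at positions 6, 171, 179.
NdeI cuts after base 2 of each site, so after positions 7, 172, 180.
BglII sites (AGATCT) start at positions 28, 136.
BglII cuts after the first base of each site, so after positions 28, 136.
Combined cut positions: 7, 28, 136, 172, 180.
Circular molecule, 5 cuts → 5 fragments:
  8–28 → 21 bp
  29–136 → 108 bp
  137–172 → 36 bp
  173–180 → 8 bp
  181–207 then 1–7 → 27 + 7 = 34 bp
Sorted largest to smallest: 108, 36, 34, 21, 8 bp.

108, 36, 34, 21, 8 bp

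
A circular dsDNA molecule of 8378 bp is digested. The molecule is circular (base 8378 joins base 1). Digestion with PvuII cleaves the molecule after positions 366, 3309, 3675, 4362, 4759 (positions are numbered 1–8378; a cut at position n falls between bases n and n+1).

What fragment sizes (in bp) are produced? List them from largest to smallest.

3985, 2943, 687, 397, 366 bp

Circular molecule, 5 cuts → 5 fragments:
  3309 − 366 = 2943 bp
  3675 − 3309 = 366 bp
  4362 − 3675 = 687 bp
  4759 − 4362 = 397 bp
  wrap: 8378 − 4759 + 366 = 3985 bp
Sorted largest to smallest: 3985, 2943, 687, 397, 366 bp.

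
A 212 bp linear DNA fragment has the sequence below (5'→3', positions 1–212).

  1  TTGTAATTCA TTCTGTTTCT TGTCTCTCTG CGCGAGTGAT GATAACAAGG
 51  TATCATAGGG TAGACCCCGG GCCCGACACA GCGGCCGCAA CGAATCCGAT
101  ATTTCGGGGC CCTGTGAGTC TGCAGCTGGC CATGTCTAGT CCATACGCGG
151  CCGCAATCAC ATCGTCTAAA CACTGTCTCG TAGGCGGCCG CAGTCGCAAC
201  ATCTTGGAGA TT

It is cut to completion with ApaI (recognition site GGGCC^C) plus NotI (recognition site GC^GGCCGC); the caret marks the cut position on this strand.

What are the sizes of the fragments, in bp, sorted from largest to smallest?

ApaI sites (GGGCCC) start at positions 69, 107.
ApaI cuts after base 5 of each site (before the last base), so after positions 73, 111.
NotI sites (GCGGCCGC) start at positions 81, 147, 184.
NotI cuts after base 2 of each site, so after positions 82, 148, 185.
Combined cut positions: 73, 82, 111, 148, 185.
Linear molecule, 5 cuts → 6 fragments:
  1–73 → 73 bp
  74–82 → 9 bp
  83–111 → 29 bp
  112–148 → 37 bp
  149–185 → 37 bp
  186–212 → 27 bp
Sorted largest to smallest: 73, 37, 37, 29, 27, 9 bp.

73, 37, 37, 29, 27, 9 bp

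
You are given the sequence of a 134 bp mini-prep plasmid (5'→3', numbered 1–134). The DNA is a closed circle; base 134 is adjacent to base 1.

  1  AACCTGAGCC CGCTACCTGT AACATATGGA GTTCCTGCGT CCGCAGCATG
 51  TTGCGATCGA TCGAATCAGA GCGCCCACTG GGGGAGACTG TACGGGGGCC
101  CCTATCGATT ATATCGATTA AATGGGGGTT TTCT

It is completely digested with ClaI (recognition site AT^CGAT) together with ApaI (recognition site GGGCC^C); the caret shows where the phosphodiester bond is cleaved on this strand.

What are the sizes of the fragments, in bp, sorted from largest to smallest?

ClaI sites (ATCGAT) start at positions 56, 104, 113.
ClaI cuts after base 2 of each site, so after positions 57, 105, 114.
The ApaI site (GGGCCC) starts at position 96.
ApaI cuts after base 5 of each site (before the last base), so after position 100.
Combined cut positions: 57, 100, 105, 114.
Circular molecule, 4 cuts → 4 fragments:
  58–100 → 43 bp
  101–105 → 5 bp
  106–114 → 9 bp
  115–134 then 1–57 → 20 + 57 = 77 bp
Sorted largest to smallest: 77, 43, 9, 5 bp.

77, 43, 9, 5 bp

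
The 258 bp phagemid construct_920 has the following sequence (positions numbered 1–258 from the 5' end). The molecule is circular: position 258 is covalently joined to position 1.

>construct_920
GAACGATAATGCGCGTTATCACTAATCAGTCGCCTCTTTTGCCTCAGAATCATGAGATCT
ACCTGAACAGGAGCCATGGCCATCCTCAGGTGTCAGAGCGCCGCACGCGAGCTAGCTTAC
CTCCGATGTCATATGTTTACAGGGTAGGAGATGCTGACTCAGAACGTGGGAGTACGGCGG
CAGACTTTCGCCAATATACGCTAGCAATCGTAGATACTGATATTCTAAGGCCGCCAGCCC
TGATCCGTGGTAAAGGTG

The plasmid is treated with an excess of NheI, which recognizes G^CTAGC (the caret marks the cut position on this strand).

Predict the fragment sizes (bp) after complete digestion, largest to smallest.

169, 89 bp

NheI sites (GCTAGC) start at positions 111, 200.
NheI cuts after the first base of each site, so after positions 111, 200.
Circular molecule, 2 cuts → 2 fragments:
  112–200 → 89 bp
  201–258 then 1–111 → 58 + 111 = 169 bp
Sorted largest to smallest: 169, 89 bp.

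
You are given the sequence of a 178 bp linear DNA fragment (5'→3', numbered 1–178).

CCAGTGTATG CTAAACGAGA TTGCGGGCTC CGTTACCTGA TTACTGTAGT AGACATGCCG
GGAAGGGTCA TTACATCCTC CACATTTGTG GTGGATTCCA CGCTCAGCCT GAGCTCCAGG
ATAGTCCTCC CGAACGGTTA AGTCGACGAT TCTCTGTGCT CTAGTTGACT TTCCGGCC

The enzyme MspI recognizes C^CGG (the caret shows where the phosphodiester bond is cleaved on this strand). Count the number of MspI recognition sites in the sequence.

2

CCGG occurs starting at positions 58, 173.
MspI cuts at 2 sites.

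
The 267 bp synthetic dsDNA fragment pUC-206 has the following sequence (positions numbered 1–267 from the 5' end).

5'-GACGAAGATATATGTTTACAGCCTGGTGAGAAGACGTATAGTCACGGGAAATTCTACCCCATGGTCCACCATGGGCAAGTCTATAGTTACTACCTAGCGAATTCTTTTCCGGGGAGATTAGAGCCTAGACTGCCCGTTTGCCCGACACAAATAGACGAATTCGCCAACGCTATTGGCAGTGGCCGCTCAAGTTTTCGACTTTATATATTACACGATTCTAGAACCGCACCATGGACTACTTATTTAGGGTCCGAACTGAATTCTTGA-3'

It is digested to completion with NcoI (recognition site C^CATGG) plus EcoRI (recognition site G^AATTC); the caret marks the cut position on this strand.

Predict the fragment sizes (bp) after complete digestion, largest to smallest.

72, 59, 58, 30, 29, 10, 9 bp

NcoI sites (CCATGG) start at positions 59, 69, 229.
NcoI cuts after the first base of each site, so after positions 59, 69, 229.
EcoRI sites (GAATTC) start at positions 99, 157, 258.
EcoRI cuts after the first base of each site, so after positions 99, 157, 258.
Combined cut positions: 59, 69, 99, 157, 229, 258.
Linear molecule, 6 cuts → 7 fragments:
  1–59 → 59 bp
  60–69 → 10 bp
  70–99 → 30 bp
  100–157 → 58 bp
  158–229 → 72 bp
  230–258 → 29 bp
  259–267 → 9 bp
Sorted largest to smallest: 72, 59, 58, 30, 29, 10, 9 bp.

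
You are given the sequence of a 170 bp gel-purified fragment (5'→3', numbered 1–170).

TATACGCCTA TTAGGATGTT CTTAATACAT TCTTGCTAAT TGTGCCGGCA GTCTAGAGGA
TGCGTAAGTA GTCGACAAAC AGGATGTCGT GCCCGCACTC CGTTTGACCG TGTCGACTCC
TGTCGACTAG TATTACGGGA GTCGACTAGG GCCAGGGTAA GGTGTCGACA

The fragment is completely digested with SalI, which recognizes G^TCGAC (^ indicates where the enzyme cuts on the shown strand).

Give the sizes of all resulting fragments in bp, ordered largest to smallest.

71, 41, 23, 19, 10, 6 bp

SalI sites (GTCGAC) start at positions 71, 112, 122, 141, 164.
SalI cuts after the first base of each site, so after positions 71, 112, 122, 141, 164.
Linear molecule, 5 cuts → 6 fragments:
  1–71 → 71 bp
  72–112 → 41 bp
  113–122 → 10 bp
  123–141 → 19 bp
  142–164 → 23 bp
  165–170 → 6 bp
Sorted largest to smallest: 71, 41, 23, 19, 10, 6 bp.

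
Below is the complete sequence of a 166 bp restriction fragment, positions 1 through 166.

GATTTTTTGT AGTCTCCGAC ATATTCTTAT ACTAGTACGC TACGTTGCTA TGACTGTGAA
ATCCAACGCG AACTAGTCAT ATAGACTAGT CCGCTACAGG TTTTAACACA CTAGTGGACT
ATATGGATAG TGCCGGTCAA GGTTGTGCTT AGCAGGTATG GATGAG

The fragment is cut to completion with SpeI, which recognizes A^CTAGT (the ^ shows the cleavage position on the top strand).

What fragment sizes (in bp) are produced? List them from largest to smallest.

SpeI sites (ACTAGT) start at positions 31, 72, 85, 110.
SpeI cuts after the first base of each site, so after positions 31, 72, 85, 110.
Linear molecule, 4 cuts → 5 fragments:
  1–31 → 31 bp
  32–72 → 41 bp
  73–85 → 13 bp
  86–110 → 25 bp
  111–166 → 56 bp
Sorted largest to smallest: 56, 41, 31, 25, 13 bp.

56, 41, 31, 25, 13 bp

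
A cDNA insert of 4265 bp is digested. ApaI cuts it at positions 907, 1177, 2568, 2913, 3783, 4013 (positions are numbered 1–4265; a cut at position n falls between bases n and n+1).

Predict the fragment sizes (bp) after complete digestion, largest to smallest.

1391, 907, 870, 345, 270, 252, 230 bp

Linear molecule, 6 cuts → 7 fragments:
  907 − 0 = 907 bp
  1177 − 907 = 270 bp
  2568 − 1177 = 1391 bp
  2913 − 2568 = 345 bp
  3783 − 2913 = 870 bp
  4013 − 3783 = 230 bp
  4265 − 4013 = 252 bp
Sorted largest to smallest: 1391, 907, 870, 345, 270, 252, 230 bp.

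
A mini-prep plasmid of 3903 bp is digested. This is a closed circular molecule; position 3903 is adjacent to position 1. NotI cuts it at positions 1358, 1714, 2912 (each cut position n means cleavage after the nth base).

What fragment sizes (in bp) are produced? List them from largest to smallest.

Circular molecule, 3 cuts → 3 fragments:
  1714 − 1358 = 356 bp
  2912 − 1714 = 1198 bp
  wrap: 3903 − 2912 + 1358 = 2349 bp
Sorted largest to smallest: 2349, 1198, 356 bp.

2349, 1198, 356 bp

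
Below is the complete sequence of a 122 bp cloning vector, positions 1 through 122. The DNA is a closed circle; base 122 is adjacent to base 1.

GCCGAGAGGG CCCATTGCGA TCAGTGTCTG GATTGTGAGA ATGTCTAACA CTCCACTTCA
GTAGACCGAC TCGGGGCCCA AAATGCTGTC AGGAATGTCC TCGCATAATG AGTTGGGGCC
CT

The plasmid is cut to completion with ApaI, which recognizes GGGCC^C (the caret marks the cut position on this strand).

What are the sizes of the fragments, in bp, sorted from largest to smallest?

66, 42, 14 bp

ApaI sites (GGGCCC) start at positions 8, 74, 116.
ApaI cuts after base 5 of each site (before the last base), so after positions 12, 78, 120.
Circular molecule, 3 cuts → 3 fragments:
  13–78 → 66 bp
  79–120 → 42 bp
  121–122 then 1–12 → 2 + 12 = 14 bp
Sorted largest to smallest: 66, 42, 14 bp.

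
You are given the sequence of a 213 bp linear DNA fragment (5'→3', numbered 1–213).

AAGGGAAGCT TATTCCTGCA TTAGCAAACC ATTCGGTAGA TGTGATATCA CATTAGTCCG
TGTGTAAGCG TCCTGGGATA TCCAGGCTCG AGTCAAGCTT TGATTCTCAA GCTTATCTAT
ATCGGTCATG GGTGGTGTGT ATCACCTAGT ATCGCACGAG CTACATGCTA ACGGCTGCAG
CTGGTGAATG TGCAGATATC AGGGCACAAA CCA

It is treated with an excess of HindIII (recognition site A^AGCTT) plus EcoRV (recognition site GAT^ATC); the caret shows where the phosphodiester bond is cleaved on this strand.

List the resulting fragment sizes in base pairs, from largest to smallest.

HindIII sites (AAGCTT) start at positions 6, 95, 109.
HindIII cuts after the first base of each site, so after positions 6, 95, 109.
EcoRV sites (GATATC) start at positions 44, 77, 195.
EcoRV cuts after base 3 of each site, so after positions 46, 79, 197.
Combined cut positions: 6, 46, 79, 95, 109, 197.
Linear molecule, 6 cuts → 7 fragments:
  1–6 → 6 bp
  7–46 → 40 bp
  47–79 → 33 bp
  80–95 → 16 bp
  96–109 → 14 bp
  110–197 → 88 bp
  198–213 → 16 bp
Sorted largest to smallest: 88, 40, 33, 16, 16, 14, 6 bp.

88, 40, 33, 16, 16, 14, 6 bp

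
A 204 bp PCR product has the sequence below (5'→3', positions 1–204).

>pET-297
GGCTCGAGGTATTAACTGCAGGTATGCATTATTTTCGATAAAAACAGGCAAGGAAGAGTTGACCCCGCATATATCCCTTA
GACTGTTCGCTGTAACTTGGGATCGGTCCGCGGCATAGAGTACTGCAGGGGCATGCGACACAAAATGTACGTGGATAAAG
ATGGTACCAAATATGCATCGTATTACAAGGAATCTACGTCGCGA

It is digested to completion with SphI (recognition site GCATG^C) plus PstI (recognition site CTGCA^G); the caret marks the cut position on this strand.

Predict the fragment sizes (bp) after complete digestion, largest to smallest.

107, 69, 20, 8 bp

The SphI site (GCATGC) starts at position 131.
SphI cuts after base 5 of each site (before the last base), so after position 135.
PstI sites (CTGCAG) start at positions 16, 123.
PstI cuts after base 5 of each site (before the last base), so after positions 20, 127.
Combined cut positions: 20, 127, 135.
Linear molecule, 3 cuts → 4 fragments:
  1–20 → 20 bp
  21–127 → 107 bp
  128–135 → 8 bp
  136–204 → 69 bp
Sorted largest to smallest: 107, 69, 20, 8 bp.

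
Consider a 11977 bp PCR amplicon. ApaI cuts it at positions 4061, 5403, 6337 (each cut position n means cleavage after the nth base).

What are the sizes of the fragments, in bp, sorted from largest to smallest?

Linear molecule, 3 cuts → 4 fragments:
  4061 − 0 = 4061 bp
  5403 − 4061 = 1342 bp
  6337 − 5403 = 934 bp
  11977 − 6337 = 5640 bp
Sorted largest to smallest: 5640, 4061, 1342, 934 bp.

5640, 4061, 1342, 934 bp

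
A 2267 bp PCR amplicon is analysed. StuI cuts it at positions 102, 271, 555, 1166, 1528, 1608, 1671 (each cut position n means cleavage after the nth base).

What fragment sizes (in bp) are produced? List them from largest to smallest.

611, 596, 362, 284, 169, 102, 80, 63 bp

Linear molecule, 7 cuts → 8 fragments:
  102 − 0 = 102 bp
  271 − 102 = 169 bp
  555 − 271 = 284 bp
  1166 − 555 = 611 bp
  1528 − 1166 = 362 bp
  1608 − 1528 = 80 bp
  1671 − 1608 = 63 bp
  2267 − 1671 = 596 bp
Sorted largest to smallest: 611, 596, 362, 284, 169, 102, 80, 63 bp.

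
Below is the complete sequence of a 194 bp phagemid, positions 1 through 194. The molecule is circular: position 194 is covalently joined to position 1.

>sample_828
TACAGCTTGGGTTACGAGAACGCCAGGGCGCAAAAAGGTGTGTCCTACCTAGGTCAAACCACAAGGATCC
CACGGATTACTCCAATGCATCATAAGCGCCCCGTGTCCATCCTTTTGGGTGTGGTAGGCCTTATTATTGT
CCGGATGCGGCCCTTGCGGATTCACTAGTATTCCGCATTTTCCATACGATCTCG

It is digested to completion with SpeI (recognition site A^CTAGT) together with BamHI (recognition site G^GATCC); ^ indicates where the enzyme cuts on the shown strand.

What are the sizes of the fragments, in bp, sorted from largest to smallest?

99, 95 bp

The SpeI site (ACTAGT) starts at position 164.
SpeI cuts after the first base of each site, so after position 164.
The BamHI site (GGATCC) starts at position 65.
BamHI cuts after the first base of each site, so after position 65.
Combined cut positions: 65, 164.
Circular molecule, 2 cuts → 2 fragments:
  66–164 → 99 bp
  165–194 then 1–65 → 30 + 65 = 95 bp
Sorted largest to smallest: 99, 95 bp.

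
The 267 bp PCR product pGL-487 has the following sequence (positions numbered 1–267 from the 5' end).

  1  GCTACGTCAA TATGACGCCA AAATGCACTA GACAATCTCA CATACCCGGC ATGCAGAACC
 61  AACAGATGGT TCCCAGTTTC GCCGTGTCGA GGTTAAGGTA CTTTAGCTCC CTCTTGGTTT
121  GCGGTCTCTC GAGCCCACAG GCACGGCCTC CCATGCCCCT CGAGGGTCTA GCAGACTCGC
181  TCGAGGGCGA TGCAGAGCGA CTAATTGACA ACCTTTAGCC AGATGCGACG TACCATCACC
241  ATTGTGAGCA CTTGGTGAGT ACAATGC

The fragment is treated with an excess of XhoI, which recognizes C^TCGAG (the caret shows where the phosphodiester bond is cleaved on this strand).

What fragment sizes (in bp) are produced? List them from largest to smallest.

128, 87, 31, 21 bp

XhoI sites (CTCGAG) start at positions 128, 159, 180.
XhoI cuts after the first base of each site, so after positions 128, 159, 180.
Linear molecule, 3 cuts → 4 fragments:
  1–128 → 128 bp
  129–159 → 31 bp
  160–180 → 21 bp
  181–267 → 87 bp
Sorted largest to smallest: 128, 87, 31, 21 bp.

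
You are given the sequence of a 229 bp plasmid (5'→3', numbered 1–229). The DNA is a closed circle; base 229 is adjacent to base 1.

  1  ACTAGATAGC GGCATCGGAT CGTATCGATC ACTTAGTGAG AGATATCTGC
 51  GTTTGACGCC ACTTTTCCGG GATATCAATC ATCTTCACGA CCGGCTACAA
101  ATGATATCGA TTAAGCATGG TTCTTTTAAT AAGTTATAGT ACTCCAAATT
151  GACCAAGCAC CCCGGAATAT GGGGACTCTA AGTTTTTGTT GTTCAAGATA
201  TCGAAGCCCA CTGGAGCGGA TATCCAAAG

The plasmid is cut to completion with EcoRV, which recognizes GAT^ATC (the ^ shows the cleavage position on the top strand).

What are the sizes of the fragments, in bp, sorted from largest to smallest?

EcoRV sites (GATATC) start at positions 42, 71, 103, 197, 219.
EcoRV cuts after base 3 of each site, so after positions 44, 73, 105, 199, 221.
Circular molecule, 5 cuts → 5 fragments:
  45–73 → 29 bp
  74–105 → 32 bp
  106–199 → 94 bp
  200–221 → 22 bp
  222–229 then 1–44 → 8 + 44 = 52 bp
Sorted largest to smallest: 94, 52, 32, 29, 22 bp.

94, 52, 32, 29, 22 bp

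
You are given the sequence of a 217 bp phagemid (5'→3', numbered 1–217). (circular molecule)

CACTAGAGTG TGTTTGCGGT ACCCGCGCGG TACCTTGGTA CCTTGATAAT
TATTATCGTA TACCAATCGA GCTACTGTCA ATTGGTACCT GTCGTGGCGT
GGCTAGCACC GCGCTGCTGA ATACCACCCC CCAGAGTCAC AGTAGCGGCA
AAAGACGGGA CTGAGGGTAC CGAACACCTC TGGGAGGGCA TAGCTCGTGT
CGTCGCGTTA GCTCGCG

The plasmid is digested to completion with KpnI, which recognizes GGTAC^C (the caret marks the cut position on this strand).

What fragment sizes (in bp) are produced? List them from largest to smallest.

82, 69, 47, 11, 8 bp

KpnI sites (GGTACC) start at positions 18, 29, 37, 84, 166.
KpnI cuts after base 5 of each site (before the last base), so after positions 22, 33, 41, 88, 170.
Circular molecule, 5 cuts → 5 fragments:
  23–33 → 11 bp
  34–41 → 8 bp
  42–88 → 47 bp
  89–170 → 82 bp
  171–217 then 1–22 → 47 + 22 = 69 bp
Sorted largest to smallest: 82, 69, 47, 11, 8 bp.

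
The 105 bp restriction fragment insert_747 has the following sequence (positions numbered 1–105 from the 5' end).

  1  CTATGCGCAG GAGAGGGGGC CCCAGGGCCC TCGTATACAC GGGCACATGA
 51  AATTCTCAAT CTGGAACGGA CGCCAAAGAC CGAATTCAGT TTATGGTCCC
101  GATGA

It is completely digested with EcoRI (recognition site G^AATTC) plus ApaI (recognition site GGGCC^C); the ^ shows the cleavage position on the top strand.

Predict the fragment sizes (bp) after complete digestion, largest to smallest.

53, 23, 21, 8 bp

The EcoRI site (GAATTC) starts at position 82.
EcoRI cuts after the first base of each site, so after position 82.
ApaI sites (GGGCCC) start at positions 17, 25.
ApaI cuts after base 5 of each site (before the last base), so after positions 21, 29.
Combined cut positions: 21, 29, 82.
Linear molecule, 3 cuts → 4 fragments:
  1–21 → 21 bp
  22–29 → 8 bp
  30–82 → 53 bp
  83–105 → 23 bp
Sorted largest to smallest: 53, 23, 21, 8 bp.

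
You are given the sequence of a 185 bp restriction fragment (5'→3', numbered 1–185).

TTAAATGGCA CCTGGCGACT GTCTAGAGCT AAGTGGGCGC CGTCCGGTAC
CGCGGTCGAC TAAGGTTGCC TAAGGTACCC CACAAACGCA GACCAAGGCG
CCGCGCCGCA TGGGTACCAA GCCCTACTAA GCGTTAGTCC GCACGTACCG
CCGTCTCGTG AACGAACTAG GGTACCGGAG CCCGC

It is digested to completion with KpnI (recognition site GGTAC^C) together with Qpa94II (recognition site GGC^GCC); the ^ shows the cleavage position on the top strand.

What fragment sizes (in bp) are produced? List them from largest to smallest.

KpnI sites (GGTACC) start at positions 46, 74, 113, 171.
KpnI cuts after base 5 of each site (before the last base), so after positions 50, 78, 117, 175.
Qpa94II sites (GGCGCC) start at positions 36, 97.
Qpa94II cuts after base 3 of each site, so after positions 38, 99.
Combined cut positions: 38, 50, 78, 99, 117, 175.
Linear molecule, 6 cuts → 7 fragments:
  1–38 → 38 bp
  39–50 → 12 bp
  51–78 → 28 bp
  79–99 → 21 bp
  100–117 → 18 bp
  118–175 → 58 bp
  176–185 → 10 bp
Sorted largest to smallest: 58, 38, 28, 21, 18, 12, 10 bp.

58, 38, 28, 21, 18, 12, 10 bp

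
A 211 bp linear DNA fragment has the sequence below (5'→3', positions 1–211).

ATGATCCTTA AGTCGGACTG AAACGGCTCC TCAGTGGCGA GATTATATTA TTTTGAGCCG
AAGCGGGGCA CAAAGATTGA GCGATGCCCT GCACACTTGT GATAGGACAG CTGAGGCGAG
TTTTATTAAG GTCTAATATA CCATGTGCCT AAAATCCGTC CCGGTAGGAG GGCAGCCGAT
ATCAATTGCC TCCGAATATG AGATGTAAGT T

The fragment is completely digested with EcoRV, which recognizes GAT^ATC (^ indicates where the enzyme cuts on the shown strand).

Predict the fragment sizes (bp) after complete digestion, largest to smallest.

180, 31 bp

The EcoRV site (GATATC) starts at position 178.
EcoRV cuts after base 3 of each site, so after position 180.
Linear molecule, 1 cut → 2 fragments:
  1–180 → 180 bp
  181–211 → 31 bp
Sorted largest to smallest: 180, 31 bp.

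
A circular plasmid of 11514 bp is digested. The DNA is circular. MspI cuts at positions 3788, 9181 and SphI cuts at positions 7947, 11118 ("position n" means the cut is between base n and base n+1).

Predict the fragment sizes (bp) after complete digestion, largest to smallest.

Combined cut positions (sorted): 3788, 7947, 9181, 11118.
Circular molecule, 4 cuts → 4 fragments:
  7947 − 3788 = 4159 bp
  9181 − 7947 = 1234 bp
  11118 − 9181 = 1937 bp
  wrap: 11514 − 11118 + 3788 = 4184 bp
Sorted largest to smallest: 4184, 4159, 1937, 1234 bp.

4184, 4159, 1937, 1234 bp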